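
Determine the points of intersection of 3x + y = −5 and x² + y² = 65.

(−4, 7) and (1, −8)

Substitute y = −3x − 5:
10x² + 30x − 40 = 0  ⟹  x² + 3x − 4 = 0
x = 1 or x = −4, giving (1, −8) and (−4, 7).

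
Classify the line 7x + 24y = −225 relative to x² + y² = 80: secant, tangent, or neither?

neither

Substituting the line into the circle gives 625x² + 3150x + 4545 = 0.
Discriminant = (3150)² − 4·625·(4545) = −1440000 < 0.
No real roots: the line does not meet the circle.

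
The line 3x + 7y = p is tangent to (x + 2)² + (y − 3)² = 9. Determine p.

For a tangent, require d(centre, line) = r = 3.
|3·(−2) + 7·3 − p| / √58 = 3
|p − (15)| = 3√58.

p = 15 ± 3√58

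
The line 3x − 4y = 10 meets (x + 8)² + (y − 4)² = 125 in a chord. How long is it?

Express y = (−10 + 3x)/4 and substitute into the circle:
25x² + 100x − 300 = 0  ⟹  x² + 4x − 12 = 0
x = 2 or x = −6, giving (2, −1) and (−6, −7).
Chord length = distance between (2, −1) and (−6, −7) = √100 = 10.

10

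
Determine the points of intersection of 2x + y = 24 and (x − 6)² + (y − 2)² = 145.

(5, 14) and (15, −6)

From the line, y = −2x + 24. Substituting:
5x² − 100x + 375 = 0  ⟹  x² − 20x + 75 = 0
x = 15 or x = 5, giving (15, −6) and (5, 14).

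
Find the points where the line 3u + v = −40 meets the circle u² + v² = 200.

From the line, v = −3u − 40. Substituting:
10u² + 240u + 1400 = 0  ⟹  u² + 24u + 140 = 0
u = −10 or u = −14, giving (−10, −10) and (−14, 2).

(−14, 2) and (−10, −10)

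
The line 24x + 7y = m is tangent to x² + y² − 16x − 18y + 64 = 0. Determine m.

m = 30 or m = 480

The line touches the circle iff its distance from (8, 9) is 9:
|24·8 + 7·9 − m| / √625 = 9
|m − (255)| = 9·25, so m = 480 or m = 30.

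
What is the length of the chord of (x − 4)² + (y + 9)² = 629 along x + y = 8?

From the line, y = −x + 8. Substituting:
2x² − 42x − 324 = 0  ⟹  x² − 21x − 162 = 0
x = 27 or x = −6, giving (27, −19) and (−6, 14).
|(27, −19) − (−6, 14)| = √((33)² + (−33)²) = 33√2.

33√2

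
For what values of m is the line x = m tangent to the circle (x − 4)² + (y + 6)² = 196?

m = −10 or m = 18

Tangency holds when the distance from the centre (4, −6) to the line equals the radius 14:
|1·4 + 0·(−6) − m| / √1 = 14
|m − (4)| = 14, so m = 18 or m = −10.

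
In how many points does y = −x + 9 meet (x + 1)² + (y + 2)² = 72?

1

Centre (−1, −2), r² = 72. Distance² from centre to line = (−12)²/2 = 72.
Since d² = r², the line is tangent.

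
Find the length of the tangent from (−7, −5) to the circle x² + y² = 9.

Centre (0, 0), r² = 9. |PO|² = (−7)² + (−5)² = 74.
The tangent meets the radius at right angles, so tangent² = |PO|² − r² = 74 − 9 = 65.

√65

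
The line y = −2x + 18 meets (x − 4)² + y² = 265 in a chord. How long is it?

The distance from (4, 0) to the line is 10/√5, and r² = 265.
Half the chord is √(r² − d²) = √(245), so the full chord is 14√5.

14√5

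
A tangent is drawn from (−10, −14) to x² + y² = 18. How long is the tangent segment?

Centre (0, 0), r² = 18. |PO|² = (−10)² + (−14)² = 296.
The tangent meets the radius at right angles, so tangent² = |PO|² − r² = 296 − 18 = 278.

√278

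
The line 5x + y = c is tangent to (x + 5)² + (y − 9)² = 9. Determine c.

For a tangent, require d(centre, line) = r = 3.
|5·(−5) + 1·9 − c| / √26 = 3
|c − (−16)| = 3√26.

c = −16 ± 3√26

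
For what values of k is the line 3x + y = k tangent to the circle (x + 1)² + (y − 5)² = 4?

The line touches the circle iff its distance from (−1, 5) is 2:
|3·(−1) + 1·5 − k| / √10 = 2
|k − (2)| = 2√10.

k = 2 ± 2√10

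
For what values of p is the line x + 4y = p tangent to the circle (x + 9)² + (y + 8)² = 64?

For a tangent, require d(centre, line) = r = 8.
|1·(−9) + 4·(−8) − p| / √17 = 8
|p − (−41)| = 8√17.

p = −41 ± 8√17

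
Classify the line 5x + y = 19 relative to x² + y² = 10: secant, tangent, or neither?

neither

Substituting the line into the circle gives 26x² − 190x + 351 = 0.
Δ = 36100 − 36504 = −404.
No real roots: the line does not meet the circle.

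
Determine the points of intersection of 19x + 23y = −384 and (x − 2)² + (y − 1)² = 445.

Substitute y = (−384 − 19x)/23:
890x² + 13350x − 67640 = 0  ⟹  x² + 15x − 76 = 0
x = 4 or x = −19, giving (4, −20) and (−19, −1).

(−19, −1) and (4, −20)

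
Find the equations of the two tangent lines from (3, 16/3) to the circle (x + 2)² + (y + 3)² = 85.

Write the tangent as mx − y + (16/3 − m·(3)) = 0 and set its distance from the centre to √85:
[m·(−5) − (−25/3)]² = 85(m² + 1)
54m² + 75m + 14 = 0, so m = −7/6 or m = −2/9.
Through (3, 16/3) these give 7x + 6y = 53 and 2x + 9y = 54.

7x + 6y = 53 and 2x + 9y = 54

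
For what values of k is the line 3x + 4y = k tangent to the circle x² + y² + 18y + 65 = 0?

For a tangent, require d(centre, line) = r = 4.
|3·0 + 4·(−9) − k| / √25 = 4
|k − (−36)| = 4·5, so k = −16 or k = −56.

k = −56 or k = −16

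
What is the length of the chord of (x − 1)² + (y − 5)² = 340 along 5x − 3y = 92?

2√34

Centre (1, 5), r² = 340. Perpendicular distance d from centre to line = |−102| / √34 = 102/√34.
Chord = 2√(r² − d²) = 2·√(34) = 2√34.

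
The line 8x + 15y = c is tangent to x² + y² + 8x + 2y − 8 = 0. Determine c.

The line touches the circle iff its distance from (−4, −1) is 5:
|8·(−4) + 15·(−1) − c| / √289 = 5
|c − (−47)| = 5·17, so c = 38 or c = −132.

c = −132 or c = 38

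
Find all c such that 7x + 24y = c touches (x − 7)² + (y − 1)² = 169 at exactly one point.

Tangency holds when the distance from the centre (7, 1) to the line equals the radius 13:
|7·7 + 24·1 − c| / √625 = 13
|c − (73)| = 13·25, so c = 398 or c = −252.

c = −252 or c = 398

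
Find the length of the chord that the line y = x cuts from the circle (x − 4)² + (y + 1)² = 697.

Substitute y = x:
2x² − 6x − 680 = 0  ⟹  x² − 3x − 340 = 0
x = 20 or x = −17, giving (20, 20) and (−17, −17).
Chord length = distance between (20, 20) and (−17, −17) = √2738 = 37√2.

37√2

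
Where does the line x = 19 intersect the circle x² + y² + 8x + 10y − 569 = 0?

The line gives x = 19. Substituting into the circle:
y² + 10y − 56 = 0
y = 4 or y = −14, giving (19, 4) and (19, −14).

(19, −14) and (19, 4)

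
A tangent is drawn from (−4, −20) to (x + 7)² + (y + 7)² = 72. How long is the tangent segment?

√106

Centre (−7, −7), r² = 72. |PO|² = (3)² + (−13)² = 178.
By the tangent–radius right angle, tangent length = √(|PO|² − r²) = √106.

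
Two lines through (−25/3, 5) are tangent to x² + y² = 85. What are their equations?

6x − 7y = −85 and 9x − 2y = −85

Write the tangent as mx − y + (5 − m·(−25/3)) = 0 and set its distance from the centre to √85:
[m·(25/3) − (−5)]² = 85(m² + 1)
14m² − 75m + 54 = 0, so m = 6/7 or m = 9/2.
Through (−25/3, 5) these give 6x − 7y = −85 and 9x − 2y = −85.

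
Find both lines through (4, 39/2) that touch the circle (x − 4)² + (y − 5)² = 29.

A line y − (39/2) = m(x − (4)) is tangent when its distance from (4, 5) is √29:
(0m − (−29/2))² = 29(m² + 1)
4m² − 25 = 0, so m = −5/2 or m = 5/2.
With m = −5/2: 5x + 2y = 59. With m = 5/2: 5x − 2y = −19.

5x + 2y = 59 and 5x − 2y = −19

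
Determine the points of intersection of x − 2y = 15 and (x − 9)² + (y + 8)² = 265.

(−7, −11) and (21, 3)

From the line, y = (−15 + x)/2. Substituting:
5x² − 70x − 735 = 0  ⟹  x² − 14x − 147 = 0
x = 21 or x = −7, giving (21, 3) and (−7, −11).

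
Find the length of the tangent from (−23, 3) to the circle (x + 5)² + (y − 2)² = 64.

3√29

The centre is (−5, 2) and r = 8. The square of the distance from P to the centre is 324 + 1 = 325.
The tangent meets the radius at right angles, so tangent² = |PO|² − r² = 325 − 64 = 261.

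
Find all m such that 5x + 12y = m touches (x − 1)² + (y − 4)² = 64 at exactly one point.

Tangency holds when the distance from the centre (1, 4) to the line equals the radius 8:
|5·1 + 12·4 − m| / √169 = 8
|m − (53)| = 8·13, so m = 157 or m = −51.

m = −51 or m = 157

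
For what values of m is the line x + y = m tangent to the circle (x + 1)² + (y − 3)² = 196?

m = 2 ± 14√2

For a tangent, require d(centre, line) = r = 14.
|1·(−1) + 1·3 − m| / √2 = 14
|m − (2)| = 14√2.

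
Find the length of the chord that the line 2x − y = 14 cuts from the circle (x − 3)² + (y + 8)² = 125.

Substitute y = 2x − 14:
5x² − 30x − 80 = 0  ⟹  x² − 6x − 16 = 0
x = 8 or x = −2, giving (8, 2) and (−2, −18).
|(8, 2) − (−2, −18)| = √((10)² + (20)²) = 10√5.

10√5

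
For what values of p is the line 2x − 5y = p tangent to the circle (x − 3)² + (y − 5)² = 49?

The line touches the circle iff its distance from (3, 5) is 7:
|2·3 − 5·5 − p| / √29 = 7
|p − (−19)| = 7√29.

p = −19 ± 7√29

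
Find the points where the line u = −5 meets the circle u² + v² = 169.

(−5, −12) and (−5, 12)

The line gives u = −5. Substituting into the circle:
v² − 144 = 0
v = 12 or v = −12, giving (−5, 12) and (−5, −12).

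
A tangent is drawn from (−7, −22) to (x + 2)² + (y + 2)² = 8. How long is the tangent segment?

√417

Centre (−2, −2), r² = 8. |PO|² = (−5)² + (−20)² = 425.
Power of the point: PT² = |PO|² − r² = 417, so PT = √417.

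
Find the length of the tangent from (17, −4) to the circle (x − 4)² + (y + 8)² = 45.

2√35

The centre is (4, −8) and r = 3√5. The square of the distance from P to the centre is 169 + 16 = 185.
By the tangent–radius right angle, tangent length = √(|PO|² − r²) = √140 = 2√35.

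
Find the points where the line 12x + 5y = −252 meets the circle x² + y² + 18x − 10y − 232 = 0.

Substitute y = (−252 − 12x)/5:
169x² + 7098x + 70304 = 0  ⟹  x² + 42x + 416 = 0
x = −16 or x = −26, giving (−16, −12) and (−26, 12).

(−26, 12) and (−16, −12)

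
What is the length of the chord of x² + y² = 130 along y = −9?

14

Centre (0, 0), r² = 130. Perpendicular distance d from centre to line = |9| / √1 = 9.
Half the chord is √(r² − d²) = √(49), so the full chord is 14.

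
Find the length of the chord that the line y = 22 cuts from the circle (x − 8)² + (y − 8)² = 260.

16

The distance from (8, 8) to the line is 14, and r² = 260.
Half the chord is √(r² − d²) = √(64), so the full chord is 16.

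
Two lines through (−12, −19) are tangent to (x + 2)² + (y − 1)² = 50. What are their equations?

7x − y = −65 and x − y = 7

A line y − (−19) = m(x − (−12)) is tangent when its distance from (−2, 1) is 5√2:
(10m − (20))² = 50(m² + 1)
m² − 8m + 7 = 0, so m = 7 or m = 1.
Through (−12, −19) these give 7x − y = −65 and x − y = 7.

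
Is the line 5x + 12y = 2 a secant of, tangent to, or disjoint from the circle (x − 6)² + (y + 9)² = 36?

disjoint

d² = (5·6 + 12·(−9) − (2))²/169 = 6400/169; r² = 36.
Since d² > r², the line lies outside the circle.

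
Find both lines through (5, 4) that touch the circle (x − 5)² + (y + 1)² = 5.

Write the tangent as mx − y + (4 − m·(5)) = 0 and set its distance from the centre to √5:
[m·(0) − (−5)]² = 5(m² + 1)
m² − 4 = 0, so m = −2 or m = 2.
With m = −2: 2x + y = 14. With m = 2: 2x − y = 6.

2x + y = 14 and 2x − y = 6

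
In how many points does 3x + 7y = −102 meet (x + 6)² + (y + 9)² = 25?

Substituting the line into the circle gives 58x² + 822x + 2060 = 0.
Discriminant = (822)² − 4·58·(2060) = 197764 > 0.
Two real roots: the line is a secant.

2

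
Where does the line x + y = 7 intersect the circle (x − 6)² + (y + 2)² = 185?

Substitute y = −x + 7:
2x² − 30x − 68 = 0  ⟹  x² − 15x − 34 = 0
x = 17 or x = −2, giving (17, −10) and (−2, 9).

(−2, 9) and (17, −10)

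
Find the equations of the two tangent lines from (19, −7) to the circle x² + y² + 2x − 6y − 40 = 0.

Let a tangent through (19, −7) have slope m. Its distance from (−1, 3) must equal 5√2:
(−20m − (10))² = 50(m² + 1)
7m² + 8m + 1 = 0, so m = −1 or m = −1/7.
With m = −1: x + y = 12. With m = −1/7: x + 7y = −30.

x + y = 12 and x + 7y = −30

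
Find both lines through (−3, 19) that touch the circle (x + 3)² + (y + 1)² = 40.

Let a tangent through (−3, 19) have slope m. Its distance from (−3, −1) must equal 2√10:
[m·(0) − (−20)]² = 40(m² + 1)
m² − 9 = 0, so m = 3 or m = −3.
Through (−3, 19) these give 3x − y = −28 and 3x + y = 10.

3x − y = −28 and 3x + y = 10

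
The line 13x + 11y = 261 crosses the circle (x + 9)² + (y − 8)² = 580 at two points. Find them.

Substitute y = (261 − 13x)/11:
290x² − 2320x − 30450 = 0  ⟹  x² − 8x − 105 = 0
x = 15 or x = −7, giving (15, 6) and (−7, 32).

(−7, 32) and (15, 6)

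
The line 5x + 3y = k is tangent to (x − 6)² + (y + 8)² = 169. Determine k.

For a tangent, require d(centre, line) = r = 13.
|5·6 + 3·(−8) − k| / √34 = 13
|k − (6)| = 13√34.

k = 6 ± 13√34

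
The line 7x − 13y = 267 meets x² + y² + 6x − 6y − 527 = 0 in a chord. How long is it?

Substitute y = (−267 + 7x)/13:
218x² − 3270x + 3052 = 0  ⟹  x² − 15x + 14 = 0
x = 14 or x = 1, giving (14, −13) and (1, −20).
Chord length = distance between (14, −13) and (1, −20) = √218 = √218.

√218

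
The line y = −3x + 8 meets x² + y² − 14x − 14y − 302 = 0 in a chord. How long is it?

12√10

Express y = −3x + 8 and substitute into the circle:
10x² − 20x − 350 = 0  ⟹  x² − 2x − 35 = 0
x = 7 or x = −5, giving (7, −13) and (−5, 23).
|(7, −13) − (−5, 23)| = √((12)² + (−36)²) = 12√10.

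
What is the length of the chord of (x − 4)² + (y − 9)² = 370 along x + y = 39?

8√2

From the line, y = −x + 39. Substituting:
2x² − 68x + 546 = 0  ⟹  x² − 34x + 273 = 0
x = 21 or x = 13, giving (21, 18) and (13, 26).
Chord length = distance between (21, 18) and (13, 26) = √128 = 8√2.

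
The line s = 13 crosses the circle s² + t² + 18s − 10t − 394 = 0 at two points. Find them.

(13, 1) and (13, 9)

The line gives s = 13. Substituting into the circle:
t² − 10t + 9 = 0
t = 9 or t = 1, giving (13, 9) and (13, 1).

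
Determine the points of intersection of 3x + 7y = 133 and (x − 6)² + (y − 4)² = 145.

From the line, y = (133 − 3x)/7. Substituting:
58x² − 1218x + 5684 = 0  ⟹  x² − 21x + 98 = 0
x = 14 or x = 7, giving (14, 13) and (7, 16).

(7, 16) and (14, 13)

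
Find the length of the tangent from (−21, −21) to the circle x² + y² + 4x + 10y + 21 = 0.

Centre (−2, −5), r² = 8. |PO|² = (−19)² + (−16)² = 617.
By the tangent–radius right angle, tangent length = √(|PO|² − r²) = √609.

√609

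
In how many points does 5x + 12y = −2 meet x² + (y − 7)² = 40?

Centre (0, 7), r² = 40. Distance² from centre to line = (86)²/169 = 7396/169.
Since d² > r², the line lies outside the circle.

0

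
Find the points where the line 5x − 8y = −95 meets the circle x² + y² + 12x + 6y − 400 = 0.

From the line, y = (95 + 5x)/8. Substituting:
89x² + 1958x − 12015 = 0  ⟹  x² + 22x − 135 = 0
x = 5 or x = −27, giving (5, 15) and (−27, −5).

(−27, −5) and (5, 15)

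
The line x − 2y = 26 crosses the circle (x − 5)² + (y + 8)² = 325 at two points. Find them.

Substitute y = (−26 + x)/2:
5x² − 60x − 1100 = 0  ⟹  x² − 12x − 220 = 0
x = 22 or x = −10, giving (22, −2) and (−10, −18).

(−10, −18) and (22, −2)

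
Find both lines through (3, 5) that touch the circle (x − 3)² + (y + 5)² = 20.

Write the tangent as mx − y + (5 − m·(3)) = 0 and set its distance from the centre to 2√5:
(0m − (−10))² = 20(m² + 1)
m² − 4 = 0, so m = 2 or m = −2.
With m = 2: 2x − y = 1. With m = −2: 2x + y = 11.

2x − y = 1 and 2x + y = 11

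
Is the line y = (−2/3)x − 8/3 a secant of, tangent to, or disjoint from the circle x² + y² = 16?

secant

Substituting the line into the circle gives 13x² + 32x − 80 = 0.
Δ = 1024 − (−4160) = 5184.
Two real roots: the line is a secant.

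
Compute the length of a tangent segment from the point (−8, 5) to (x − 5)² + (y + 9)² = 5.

6√10

Centre (5, −9), r² = 5. |PO|² = (−13)² + (14)² = 365.
The tangent meets the radius at right angles, so tangent² = |PO|² − r² = 365 − 5 = 360.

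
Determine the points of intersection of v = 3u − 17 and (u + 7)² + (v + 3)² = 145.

Express v = 3u − 17 and substitute into the circle:
10u² − 70u + 100 = 0  ⟹  u² − 7u + 10 = 0
u = 5 or u = 2, giving (5, −2) and (2, −11).

(2, −11) and (5, −2)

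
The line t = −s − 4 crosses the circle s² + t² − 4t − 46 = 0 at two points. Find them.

Substitute t = −s − 4:
2s² + 12s − 14 = 0  ⟹  s² + 6s − 7 = 0
s = 1 or s = −7, giving (1, −5) and (−7, 3).

(−7, 3) and (1, −5)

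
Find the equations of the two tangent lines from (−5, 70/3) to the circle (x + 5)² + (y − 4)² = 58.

Write the tangent as mx − y + (70/3 − m·(−5)) = 0 and set its distance from the centre to √58:
[m·(0) − (−58/3)]² = 58(m² + 1)
9m² − 49 = 0, so m = −7/3 or m = 7/3.
Through (−5, 70/3) these give 7x + 3y = 35 and 7x − 3y = −105.

7x + 3y = 35 and 7x − 3y = −105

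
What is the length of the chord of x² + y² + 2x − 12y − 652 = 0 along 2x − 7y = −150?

Centre (−1, 6), r² = 689. Perpendicular distance d from centre to line = |106| / √53 = 106/√53.
Half the chord is √(r² − d²) = √(477), so the full chord is 6√53.

6√53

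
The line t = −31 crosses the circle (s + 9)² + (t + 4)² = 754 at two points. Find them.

From the line, t = −31. Substituting:
s² + 18s + 56 = 0
s = −4 or s = −14, giving (−4, −31) and (−14, −31).

(−14, −31) and (−4, −31)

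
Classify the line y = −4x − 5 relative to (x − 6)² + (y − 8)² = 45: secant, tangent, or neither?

Centre (6, 8), r² = 45. Distance² from centre to line = (37)²/17 = 1369/17.
Since d² > r², the line lies outside the circle.

neither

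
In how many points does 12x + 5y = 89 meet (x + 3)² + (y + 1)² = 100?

1

d² = (12·(−3) + 5·(−1) − (89))²/169 = 100; r² = 100.
Since d² = r², the line is tangent.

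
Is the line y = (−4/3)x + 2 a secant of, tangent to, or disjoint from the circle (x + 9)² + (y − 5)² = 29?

Substituting the line into the circle gives 25x² + 234x + 549 = 0.
Discriminant = (234)² − 4·25·(549) = −144 < 0.
No real roots: the line does not meet the circle.

disjoint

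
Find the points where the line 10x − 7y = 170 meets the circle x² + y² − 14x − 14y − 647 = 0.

(3, −20) and (31, 20)

Substitute y = (−170 + 10x)/7:
149x² − 5066x + 13857 = 0  ⟹  x² − 34x + 93 = 0
x = 31 or x = 3, giving (31, 20) and (3, −20).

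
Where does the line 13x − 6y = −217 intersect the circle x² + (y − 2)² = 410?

(−19, −5) and (−7, 21)

Express y = (217 + 13x)/6 and substitute into the circle:
205x² + 5330x + 27265 = 0  ⟹  x² + 26x + 133 = 0
x = −7 or x = −19, giving (−7, 21) and (−19, −5).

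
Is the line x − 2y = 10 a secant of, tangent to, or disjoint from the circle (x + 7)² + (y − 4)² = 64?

disjoint

d² = (1·(−7) − 2·4 − (10))²/5 = 125; r² = 64.
Since d² > r², the line lies outside the circle.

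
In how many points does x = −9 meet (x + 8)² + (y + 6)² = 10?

2

Substituting the line into the circle gives y² + 12y + 27 = 0.
Discriminant = (12)² − 4·1·(27) = 36 > 0.
Two real roots: the line is a secant.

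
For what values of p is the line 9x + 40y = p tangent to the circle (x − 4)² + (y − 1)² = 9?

p = −47 or p = 199

The line touches the circle iff its distance from (4, 1) is 3:
|9·4 + 40·1 − p| / √1681 = 3
|p − (76)| = 3·41, so p = 199 or p = −47.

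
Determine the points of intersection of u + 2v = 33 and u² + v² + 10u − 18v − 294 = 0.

(−17, 25) and (15, 9)

Express v = (33 − u)/2 and substitute into the circle:
5u² + 10u − 1275 = 0  ⟹  u² + 2u − 255 = 0
u = 15 or u = −17, giving (15, 9) and (−17, 25).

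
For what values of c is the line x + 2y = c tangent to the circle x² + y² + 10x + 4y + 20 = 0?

The line touches the circle iff its distance from (−5, −2) is 3:
|1·(−5) + 2·(−2) − c| / √5 = 3
|c − (−9)| = 3√5.

c = −9 ± 3√5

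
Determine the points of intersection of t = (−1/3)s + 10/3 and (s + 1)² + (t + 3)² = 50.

(−2, 4) and (4, 2)

Express t = (10 − s)/3 and substitute into the circle:
10s² − 20s − 80 = 0  ⟹  s² − 2s − 8 = 0
s = 4 or s = −2, giving (4, 2) and (−2, 4).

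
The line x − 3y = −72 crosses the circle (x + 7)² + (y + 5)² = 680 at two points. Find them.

Express y = (72 + x)/3 and substitute into the circle:
10x² + 300x + 1890 = 0  ⟹  x² + 30x + 189 = 0
x = −9 or x = −21, giving (−9, 21) and (−21, 17).

(−21, 17) and (−9, 21)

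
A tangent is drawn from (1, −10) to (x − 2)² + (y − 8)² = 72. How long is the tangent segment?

√253

Centre (2, 8), r² = 72. |PO|² = (−1)² + (−18)² = 325.
By the tangent–radius right angle, tangent length = √(|PO|² − r²) = √253.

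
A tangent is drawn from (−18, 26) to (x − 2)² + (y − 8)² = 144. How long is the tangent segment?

Centre (2, 8), r² = 144. |PO|² = (−20)² + (18)² = 724.
By the tangent–radius right angle, tangent length = √(|PO|² − r²) = √580 = 2√145.

2√145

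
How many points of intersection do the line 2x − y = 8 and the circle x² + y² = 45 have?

2

Substituting the line into the circle gives 5x² − 32x + 19 = 0.
Δ = 1024 − 380 = 644.
Two real roots: the line is a secant.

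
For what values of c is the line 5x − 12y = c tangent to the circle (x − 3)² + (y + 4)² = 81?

The line touches the circle iff its distance from (3, −4) is 9:
|5·3 − 12·(−4) − c| / √169 = 9
|c − (63)| = 9·13, so c = 180 or c = −54.

c = −54 or c = 180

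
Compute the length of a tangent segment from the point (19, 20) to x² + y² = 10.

The centre is (0, 0) and r = √10. The square of the distance from P to the centre is 361 + 400 = 761.
By the tangent–radius right angle, tangent length = √(|PO|² − r²) = √751.

√751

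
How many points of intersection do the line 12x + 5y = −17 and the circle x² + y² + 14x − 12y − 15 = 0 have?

Centre (−7, 6), r² = 100. Distance² from centre to line = (−37)²/169 = 1369/169.
Since d² < r², the line cuts the circle twice.

2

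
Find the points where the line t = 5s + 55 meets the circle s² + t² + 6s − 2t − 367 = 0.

(−14, −15) and (−7, 20)

From the line, t = 5s + 55. Substituting:
26s² + 546s + 2548 = 0  ⟹  s² + 21s + 98 = 0
s = −7 or s = −14, giving (−7, 20) and (−14, −15).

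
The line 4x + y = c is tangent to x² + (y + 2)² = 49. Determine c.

For a tangent, require d(centre, line) = r = 7.
|4·0 + 1·(−2) − c| / √17 = 7
|c − (−2)| = 7√17.

c = −2 ± 7√17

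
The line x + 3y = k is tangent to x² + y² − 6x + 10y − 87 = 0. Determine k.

k = −12 ± 11√10

For a tangent, require d(centre, line) = r = 11.
|1·3 + 3·(−5) − k| / √10 = 11
|k − (−12)| = 11√10.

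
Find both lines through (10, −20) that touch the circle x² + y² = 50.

Write the tangent as mx − y + (−20 − m·(10)) = 0 and set its distance from the centre to 5√2:
[m·(−10) − (20)]² = 50(m² + 1)
m² + 8m + 7 = 0, so m = −7 or m = −1.
With m = −7: 7x + y = 50. With m = −1: x + y = −10.

7x + y = 50 and x + y = −10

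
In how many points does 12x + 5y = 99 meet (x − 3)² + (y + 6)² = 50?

0

d² = (12·3 + 5·(−6) − (99))²/169 = 8649/169; r² = 50.
Since d² > r², the line lies outside the circle.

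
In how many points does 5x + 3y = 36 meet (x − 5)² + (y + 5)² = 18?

Substituting the line into the circle gives 34x² − 600x + 2664 = 0.
Δ = 360000 − 362304 = −2304.
No real roots: the line does not meet the circle.

0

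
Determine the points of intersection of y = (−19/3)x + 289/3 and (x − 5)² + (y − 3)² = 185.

From the line, y = (289 − 19x)/3. Substituting:
370x² − 10730x + 76960 = 0  ⟹  x² − 29x + 208 = 0
x = 16 or x = 13, giving (16, −5) and (13, 14).

(13, 14) and (16, −5)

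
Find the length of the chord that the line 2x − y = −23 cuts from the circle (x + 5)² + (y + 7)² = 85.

2√5

Express y = 2x + 23 and substitute into the circle:
5x² + 130x + 840 = 0  ⟹  x² + 26x + 168 = 0
x = −12 or x = −14, giving (−12, −1) and (−14, −5).
Chord length = distance between (−12, −1) and (−14, −5) = √20 = 2√5.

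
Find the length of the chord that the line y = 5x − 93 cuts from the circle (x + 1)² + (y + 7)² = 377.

From the line, y = 5x − 93. Substituting:
26x² − 858x + 7020 = 0  ⟹  x² − 33x + 270 = 0
x = 18 or x = 15, giving (18, −3) and (15, −18).
|(18, −3) − (15, −18)| = √((3)² + (15)²) = 3√26.

3√26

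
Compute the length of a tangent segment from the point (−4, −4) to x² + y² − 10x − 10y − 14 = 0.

7√2

Centre (5, 5), r² = 64. |PO|² = (−9)² + (−9)² = 162.
Power of the point: PT² = |PO|² − r² = 98, so PT = 7√2.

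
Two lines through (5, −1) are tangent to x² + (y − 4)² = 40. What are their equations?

x − 3y = 8 and 3x − y = 16

A line y − (−1) = m(x − (5)) is tangent when its distance from (0, 4) is 2√10:
(−5m − (5))² = 40(m² + 1)
3m² − 10m + 3 = 0, so m = 1/3 or m = 3.
Through (5, −1) these give x − 3y = 8 and 3x − y = 16.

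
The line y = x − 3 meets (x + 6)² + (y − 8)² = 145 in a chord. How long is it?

√2

The distance from (−6, 8) to the line is 17/√2, and r² = 145.
Chord = 2√(r² − d²) = 2·√(1/2) = √2.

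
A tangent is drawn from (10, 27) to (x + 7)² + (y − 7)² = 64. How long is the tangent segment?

The centre is (−7, 7) and r = 8. The square of the distance from P to the centre is 289 + 400 = 689.
The tangent meets the radius at right angles, so tangent² = |PO|² − r² = 689 − 64 = 625.

25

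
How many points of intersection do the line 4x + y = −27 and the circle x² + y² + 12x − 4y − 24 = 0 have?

Centre (−6, 2), r² = 64. Distance² from centre to line = (5)²/17 = 25/17.
Since d² < r², the line cuts the circle twice.

2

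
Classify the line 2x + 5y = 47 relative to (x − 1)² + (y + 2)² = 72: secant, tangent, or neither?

Centre (1, −2), r² = 72. Distance² from centre to line = (−55)²/29 = 3025/29.
Since d² > r², the line lies outside the circle.

neither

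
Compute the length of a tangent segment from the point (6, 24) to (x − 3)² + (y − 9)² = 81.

3√17

With centre O = (3, 9), |OP|² = 234 and r² = 81.
By the tangent–radius right angle, tangent length = √(|PO|² − r²) = √153 = 3√17.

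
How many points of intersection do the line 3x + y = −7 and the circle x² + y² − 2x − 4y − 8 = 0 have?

Centre (1, 2), r² = 13. Distance² from centre to line = (12)²/10 = 72/5.
Since d² > r², the line lies outside the circle.

0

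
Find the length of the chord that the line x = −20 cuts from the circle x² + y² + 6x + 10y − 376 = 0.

Centre (−3, −5), r² = 410. Perpendicular distance d from centre to line = |17| / √1 = 17.
Half the chord is √(r² − d²) = √(121), so the full chord is 22.

22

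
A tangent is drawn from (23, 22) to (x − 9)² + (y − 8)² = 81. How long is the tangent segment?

√311

The centre is (9, 8) and r = 9. The square of the distance from P to the centre is 196 + 196 = 392.
By the tangent–radius right angle, tangent length = √(|PO|² − r²) = √311.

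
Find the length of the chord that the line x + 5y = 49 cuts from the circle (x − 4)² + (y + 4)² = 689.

9√26

The distance from (4, −4) to the line is 65/√26, and r² = 689.
Chord = 2√(r² − d²) = 2·√(1053/2) = 9√26.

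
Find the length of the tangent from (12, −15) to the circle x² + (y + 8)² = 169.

2√6

The centre is (0, −8) and r = 13. The square of the distance from P to the centre is 144 + 49 = 193.
By the tangent–radius right angle, tangent length = √(|PO|² − r²) = √24 = 2√6.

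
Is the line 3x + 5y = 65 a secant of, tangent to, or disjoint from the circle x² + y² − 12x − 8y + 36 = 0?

disjoint

d² = (3·6 + 5·4 − (65))²/34 = 729/34; r² = 16.
Since d² > r², the line lies outside the circle.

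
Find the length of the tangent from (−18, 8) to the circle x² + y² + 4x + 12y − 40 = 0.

2√93

Centre (−2, −6), r² = 80. |PO|² = (−16)² + (14)² = 452.
By the tangent–radius right angle, tangent length = √(|PO|² − r²) = √372 = 2√93.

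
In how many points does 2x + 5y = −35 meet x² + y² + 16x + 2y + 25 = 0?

Substituting the line into the circle gives 29x² + 520x + 1500 = 0.
Discriminant = (520)² − 4·29·(1500) = 96400 > 0.
Two real roots: the line is a secant.

2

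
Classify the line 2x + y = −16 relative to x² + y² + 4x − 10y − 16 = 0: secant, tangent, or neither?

Centre (−2, 5), r² = 45. Distance² from centre to line = (17)²/5 = 289/5.
Since d² > r², the line lies outside the circle.

neither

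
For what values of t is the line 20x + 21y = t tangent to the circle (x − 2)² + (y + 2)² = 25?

t = −147 or t = 143

Tangency holds when the distance from the centre (2, −2) to the line equals the radius 5:
|20·2 + 21·(−2) − t| / √841 = 5
|t − (−2)| = 5·29, so t = 143 or t = −147.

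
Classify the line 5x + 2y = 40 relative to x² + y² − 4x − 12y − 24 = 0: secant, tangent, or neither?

Substituting the line into the circle gives 29x² − 296x + 544 = 0.
Discriminant = (−296)² − 4·29·(544) = 24512 > 0.
Two real roots: the line is a secant.

secant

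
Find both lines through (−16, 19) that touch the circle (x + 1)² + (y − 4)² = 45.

2x + y = −13 and x + 2y = 22

A line y − (19) = m(x − (−16)) is tangent when its distance from (−1, 4) is 3√5:
(15m − (−15))² = 45(m² + 1)
2m² + 5m + 2 = 0, so m = −2 or m = −1/2.
Through (−16, 19) these give 2x + y = −13 and x + 2y = 22.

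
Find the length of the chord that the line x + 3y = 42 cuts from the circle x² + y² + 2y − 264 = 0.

5√10

From the line, y = (42 − x)/3. Substituting:
10x² − 90x − 360 = 0  ⟹  x² − 9x − 36 = 0
x = 12 or x = −3, giving (12, 10) and (−3, 15).
|(12, 10) − (−3, 15)| = √((15)² + (−5)²) = 5√10.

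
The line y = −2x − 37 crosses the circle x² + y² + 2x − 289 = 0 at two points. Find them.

From the line, y = −2x − 37. Substituting:
5x² + 150x + 1080 = 0  ⟹  x² + 30x + 216 = 0
x = −12 or x = −18, giving (−12, −13) and (−18, −1).

(−18, −1) and (−12, −13)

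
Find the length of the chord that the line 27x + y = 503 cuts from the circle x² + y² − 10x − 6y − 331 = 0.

Express y = −27x + 503 and substitute into the circle:
730x² − 27010x + 249660 = 0  ⟹  x² − 37x + 342 = 0
x = 19 or x = 18, giving (19, −10) and (18, 17).
Chord length = distance between (19, −10) and (18, 17) = √730 = √730.

√730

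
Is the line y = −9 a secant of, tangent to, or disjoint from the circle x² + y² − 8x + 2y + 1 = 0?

Substituting the line into the circle gives x² − 8x + 64 = 0.
Discriminant = (−8)² − 4·1·(64) = −192 < 0.
No real roots: the line does not meet the circle.

disjoint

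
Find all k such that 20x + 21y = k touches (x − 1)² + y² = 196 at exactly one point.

k = −386 or k = 426

The line touches the circle iff its distance from (1, 0) is 14:
|20·1 + 21·0 − k| / √841 = 14
|k − (20)| = 14·29, so k = 426 or k = −386.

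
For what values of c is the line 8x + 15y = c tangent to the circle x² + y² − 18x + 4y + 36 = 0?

c = −77 or c = 161

For a tangent, require d(centre, line) = r = 7.
|8·9 + 15·(−2) − c| / √289 = 7
|c − (42)| = 7·17, so c = 161 or c = −77.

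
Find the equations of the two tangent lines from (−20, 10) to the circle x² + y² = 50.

A line y − (10) = m(x − (−20)) is tangent when its distance from (0, 0) is 5√2:
(20m − (−10))² = 50(m² + 1)
7m² + 8m + 1 = 0, so m = −1 or m = −1/7.
With m = −1: x + y = −10. With m = −1/7: x + 7y = 50.

x + y = −10 and x + 7y = 50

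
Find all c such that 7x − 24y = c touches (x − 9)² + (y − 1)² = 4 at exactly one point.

c = −11 or c = 89

For a tangent, require d(centre, line) = r = 2.
|7·9 − 24·1 − c| / √625 = 2
|c − (39)| = 2·25, so c = 89 or c = −11.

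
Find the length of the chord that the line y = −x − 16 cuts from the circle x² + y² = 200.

Centre (0, 0), r² = 200. Perpendicular distance d from centre to line = |16| / √2 = 16/√2.
Half the chord is √(r² − d²) = √(72), so the full chord is 12√2.

12√2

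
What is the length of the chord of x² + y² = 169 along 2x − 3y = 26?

6√13

Centre (0, 0), r² = 169. Perpendicular distance d from centre to line = |−26| / √13 = 26/√13.
Half the chord is √(r² − d²) = √(117), so the full chord is 6√13.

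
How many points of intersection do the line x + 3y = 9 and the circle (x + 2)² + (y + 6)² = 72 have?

Substituting the line into the circle gives 10x² − 18x + 117 = 0.
Discriminant = (−18)² − 4·10·(117) = −4356 < 0.
No real roots: the line does not meet the circle.

0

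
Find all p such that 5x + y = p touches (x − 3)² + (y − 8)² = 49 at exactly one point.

For a tangent, require d(centre, line) = r = 7.
|5·3 + 1·8 − p| / √26 = 7
|p − (23)| = 7√26.

p = 23 ± 7√26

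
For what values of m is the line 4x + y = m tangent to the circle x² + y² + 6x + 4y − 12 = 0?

m = −14 ± 5√17

The line touches the circle iff its distance from (−3, −2) is 5:
|4·(−3) + 1·(−2) − m| / √17 = 5
|m − (−14)| = 5√17.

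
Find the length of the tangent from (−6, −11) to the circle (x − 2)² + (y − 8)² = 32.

The centre is (2, 8) and r = 4√2. The square of the distance from P to the centre is 64 + 361 = 425.
By the tangent–radius right angle, tangent length = √(|PO|² − r²) = √393.

√393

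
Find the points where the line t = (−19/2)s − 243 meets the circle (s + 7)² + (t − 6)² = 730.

(−28, 23) and (−24, −15)

Substitute t = (−486 − 19s)/2:
365s² + 18980s + 245280 = 0  ⟹  s² + 52s + 672 = 0
s = −24 or s = −28, giving (−24, −15) and (−28, 23).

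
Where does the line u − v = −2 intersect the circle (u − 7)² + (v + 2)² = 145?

From the line, v = u + 2. Substituting:
2u² − 6u − 80 = 0  ⟹  u² − 3u − 40 = 0
u = 8 or u = −5, giving (8, 10) and (−5, −3).

(−5, −3) and (8, 10)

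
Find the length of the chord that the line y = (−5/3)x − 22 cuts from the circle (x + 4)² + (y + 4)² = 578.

8√34

From the line, y = (−66 − 5x)/3. Substituting:
34x² + 612x − 2142 = 0  ⟹  x² + 18x − 63 = 0
x = 3 or x = −21, giving (3, −27) and (−21, 13).
|(3, −27) − (−21, 13)| = √((24)² + (−40)²) = 8√34.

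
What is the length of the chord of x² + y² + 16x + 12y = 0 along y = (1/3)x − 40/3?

Centre (−8, −6), r² = 100. Perpendicular distance d from centre to line = |−30| / √10 = 30/√10.
Half the chord is √(r² − d²) = √(10), so the full chord is 2√10.

2√10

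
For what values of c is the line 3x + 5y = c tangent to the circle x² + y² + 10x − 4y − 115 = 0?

For a tangent, require d(centre, line) = r = 12.
|3·(−5) + 5·2 − c| / √34 = 12
|c − (−5)| = 12√34.

c = −5 ± 12√34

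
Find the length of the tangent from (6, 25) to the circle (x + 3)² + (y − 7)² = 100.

Centre (−3, 7), r² = 100. |PO|² = (9)² + (18)² = 405.
The tangent meets the radius at right angles, so tangent² = |PO|² − r² = 405 − 100 = 305.

√305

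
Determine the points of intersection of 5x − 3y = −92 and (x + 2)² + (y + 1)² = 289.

Express y = (92 + 5x)/3 and substitute into the circle:
34x² + 986x + 6460 = 0  ⟹  x² + 29x + 190 = 0
x = −10 or x = −19, giving (−10, 14) and (−19, −1).

(−19, −1) and (−10, 14)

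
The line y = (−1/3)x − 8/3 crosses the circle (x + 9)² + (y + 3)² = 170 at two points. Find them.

Substitute y = (−8 − x)/3:
10x² + 160x − 800 = 0  ⟹  x² + 16x − 80 = 0
x = 4 or x = −20, giving (4, −4) and (−20, 4).

(−20, 4) and (4, −4)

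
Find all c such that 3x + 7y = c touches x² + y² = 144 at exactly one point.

c = ±12√58

For a tangent, require d(centre, line) = r = 12.
|3·0 + 7·0 − c| / √58 = 12
|c| = 12√58.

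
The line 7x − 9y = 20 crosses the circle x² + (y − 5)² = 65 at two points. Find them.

(−1, −3) and (8, 4)

From the line, y = (−20 + 7x)/9. Substituting:
130x² − 910x − 1040 = 0  ⟹  x² − 7x − 8 = 0
x = 8 or x = −1, giving (8, 4) and (−1, −3).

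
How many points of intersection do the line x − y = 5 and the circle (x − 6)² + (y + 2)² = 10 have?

2

Substituting the line into the circle gives 2x² − 18x + 35 = 0.
Δ = 324 − 280 = 44.
Two real roots: the line is a secant.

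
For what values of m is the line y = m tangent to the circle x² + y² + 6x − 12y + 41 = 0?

Tangency holds when the distance from the centre (−3, 6) to the line equals the radius 2:
|0·(−3) + 1·6 − m| / √1 = 2
|m − (6)| = 2, so m = 8 or m = 4.

m = 4 or m = 8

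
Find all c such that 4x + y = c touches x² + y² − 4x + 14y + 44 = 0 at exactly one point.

Tangency holds when the distance from the centre (2, −7) to the line equals the radius 3:
|4·2 + 1·(−7) − c| / √17 = 3
|c − (1)| = 3√17.

c = 1 ± 3√17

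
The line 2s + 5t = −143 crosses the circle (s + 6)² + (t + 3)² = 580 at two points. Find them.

Substitute t = (−143 − 2s)/5:
29s² + 812s + 2784 = 0  ⟹  s² + 28s + 96 = 0
s = −4 or s = −24, giving (−4, −27) and (−24, −19).

(−24, −19) and (−4, −27)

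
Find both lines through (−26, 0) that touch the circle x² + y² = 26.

Write the tangent as mx − y + (0 − m·(−26)) = 0 and set its distance from the centre to √26:
(26m − (0))² = 26(m² + 1)
25m² − 1 = 0, so m = −1/5 or m = 1/5.
With m = −1/5: x + 5y = −26. With m = 1/5: x − 5y = −26.

x + 5y = −26 and x − 5y = −26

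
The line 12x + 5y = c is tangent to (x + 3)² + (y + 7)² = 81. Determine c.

c = −188 or c = 46

For a tangent, require d(centre, line) = r = 9.
|12·(−3) + 5·(−7) − c| / √169 = 9
|c − (−71)| = 9·13, so c = 46 or c = −188.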